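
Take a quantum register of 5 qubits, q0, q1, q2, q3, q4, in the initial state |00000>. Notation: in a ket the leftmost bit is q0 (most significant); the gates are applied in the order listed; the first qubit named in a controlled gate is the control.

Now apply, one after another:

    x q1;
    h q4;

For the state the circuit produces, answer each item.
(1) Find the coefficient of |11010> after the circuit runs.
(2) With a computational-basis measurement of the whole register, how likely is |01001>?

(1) The final state's coefficient on |11010> equals 0.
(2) Outcome |01001> occurs with probability 1/2.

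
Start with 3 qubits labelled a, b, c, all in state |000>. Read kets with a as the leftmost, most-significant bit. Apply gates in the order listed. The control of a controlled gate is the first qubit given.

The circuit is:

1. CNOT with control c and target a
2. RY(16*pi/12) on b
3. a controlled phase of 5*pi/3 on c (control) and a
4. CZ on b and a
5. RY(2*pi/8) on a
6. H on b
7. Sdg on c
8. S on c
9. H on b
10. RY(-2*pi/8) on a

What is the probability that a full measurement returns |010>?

The probability of measuring |010> is 3/4. Key observation: gates 5-10 undo each other exactly, leaving only the rest of the circuit to track.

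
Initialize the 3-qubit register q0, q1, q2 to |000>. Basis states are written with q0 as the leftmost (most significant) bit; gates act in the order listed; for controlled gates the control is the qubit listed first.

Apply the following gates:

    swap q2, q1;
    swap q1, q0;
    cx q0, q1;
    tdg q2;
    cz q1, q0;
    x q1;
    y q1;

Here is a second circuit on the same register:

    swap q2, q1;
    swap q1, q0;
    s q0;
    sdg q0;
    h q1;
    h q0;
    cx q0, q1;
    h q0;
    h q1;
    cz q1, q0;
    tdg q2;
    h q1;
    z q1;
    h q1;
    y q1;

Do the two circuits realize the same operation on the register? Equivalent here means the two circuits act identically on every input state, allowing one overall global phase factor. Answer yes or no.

No: there is an input state on which the two circuits produce genuinely different outputs (not merely differing by a phase).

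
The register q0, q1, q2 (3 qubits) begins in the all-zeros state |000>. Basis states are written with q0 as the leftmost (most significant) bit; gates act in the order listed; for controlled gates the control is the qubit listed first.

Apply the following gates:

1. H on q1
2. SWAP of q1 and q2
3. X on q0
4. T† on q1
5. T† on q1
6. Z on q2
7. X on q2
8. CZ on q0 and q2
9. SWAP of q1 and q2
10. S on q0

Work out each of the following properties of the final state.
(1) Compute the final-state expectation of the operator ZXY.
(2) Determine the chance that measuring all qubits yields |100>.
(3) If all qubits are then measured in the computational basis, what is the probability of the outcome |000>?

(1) In the final state, ZXY has expectation 0.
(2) Outcome |100> occurs with probability 1/2.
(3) A full measurement returns |000> with probability 0.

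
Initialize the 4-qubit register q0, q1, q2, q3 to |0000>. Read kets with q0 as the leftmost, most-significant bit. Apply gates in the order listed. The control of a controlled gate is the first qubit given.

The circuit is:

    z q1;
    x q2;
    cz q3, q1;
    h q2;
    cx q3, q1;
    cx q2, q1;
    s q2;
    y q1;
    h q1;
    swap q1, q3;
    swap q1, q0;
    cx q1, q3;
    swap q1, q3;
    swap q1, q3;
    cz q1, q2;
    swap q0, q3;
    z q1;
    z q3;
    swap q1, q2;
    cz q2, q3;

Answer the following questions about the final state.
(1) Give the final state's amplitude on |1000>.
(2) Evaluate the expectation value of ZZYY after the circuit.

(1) The amplitude on |1000> is -I/2. Key observation: gates 13-14 undo each other exactly, leaving only the rest of the circuit to track.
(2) In the final state, ZZYY has expectation 0.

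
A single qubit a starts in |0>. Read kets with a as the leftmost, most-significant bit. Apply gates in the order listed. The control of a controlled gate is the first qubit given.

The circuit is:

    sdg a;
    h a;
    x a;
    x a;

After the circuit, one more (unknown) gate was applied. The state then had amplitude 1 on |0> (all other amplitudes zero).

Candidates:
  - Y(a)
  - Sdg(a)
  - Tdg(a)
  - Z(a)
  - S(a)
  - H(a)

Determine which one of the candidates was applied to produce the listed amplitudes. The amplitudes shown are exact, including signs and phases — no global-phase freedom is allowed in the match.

It was H(a) that produced the state shown. Key observation: steps 3-4 multiply out to the identity, so the circuit reduces to the remaining gates.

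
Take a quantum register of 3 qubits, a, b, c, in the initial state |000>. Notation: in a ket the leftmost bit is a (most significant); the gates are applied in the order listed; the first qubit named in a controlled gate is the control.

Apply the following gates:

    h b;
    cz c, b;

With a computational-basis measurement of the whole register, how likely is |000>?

Outcome |000> occurs with probability 1/2.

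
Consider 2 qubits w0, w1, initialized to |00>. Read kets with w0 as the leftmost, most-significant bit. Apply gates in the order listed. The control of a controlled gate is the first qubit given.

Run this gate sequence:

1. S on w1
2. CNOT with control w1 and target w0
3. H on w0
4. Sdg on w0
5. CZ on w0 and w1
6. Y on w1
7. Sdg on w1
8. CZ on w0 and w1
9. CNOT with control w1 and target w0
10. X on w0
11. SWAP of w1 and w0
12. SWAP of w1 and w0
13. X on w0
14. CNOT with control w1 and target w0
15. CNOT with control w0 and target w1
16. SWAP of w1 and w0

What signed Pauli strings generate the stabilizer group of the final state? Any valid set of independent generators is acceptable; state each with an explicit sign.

One valid set of independent stabilizer generators is +XY, -ZZ (any independent generating set of the same group is equally correct). Key observation: steps 9-14 multiply out to the identity, so the circuit reduces to the remaining gates.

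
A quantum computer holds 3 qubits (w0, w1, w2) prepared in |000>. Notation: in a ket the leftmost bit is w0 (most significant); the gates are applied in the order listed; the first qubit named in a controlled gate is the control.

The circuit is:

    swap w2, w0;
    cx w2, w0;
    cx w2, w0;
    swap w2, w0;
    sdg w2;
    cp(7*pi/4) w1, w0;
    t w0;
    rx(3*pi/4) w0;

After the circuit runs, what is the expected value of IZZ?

The expectation value of IZZ is 1.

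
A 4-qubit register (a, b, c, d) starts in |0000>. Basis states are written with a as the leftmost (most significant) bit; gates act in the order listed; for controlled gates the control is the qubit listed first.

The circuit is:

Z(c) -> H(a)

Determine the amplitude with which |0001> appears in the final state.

The final state's coefficient on |0001> equals 0.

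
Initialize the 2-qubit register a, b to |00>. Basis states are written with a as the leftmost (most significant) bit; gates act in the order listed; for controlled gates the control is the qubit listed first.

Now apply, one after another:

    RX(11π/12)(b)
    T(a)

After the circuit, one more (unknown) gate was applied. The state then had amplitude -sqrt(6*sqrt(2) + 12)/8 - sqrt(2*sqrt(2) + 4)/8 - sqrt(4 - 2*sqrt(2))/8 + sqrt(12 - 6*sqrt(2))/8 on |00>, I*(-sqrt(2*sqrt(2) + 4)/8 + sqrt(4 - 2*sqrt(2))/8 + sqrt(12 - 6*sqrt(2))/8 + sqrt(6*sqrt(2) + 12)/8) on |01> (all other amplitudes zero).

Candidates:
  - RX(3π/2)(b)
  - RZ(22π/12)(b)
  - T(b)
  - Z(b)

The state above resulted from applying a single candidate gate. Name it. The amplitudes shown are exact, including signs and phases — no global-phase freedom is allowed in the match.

It was RX(3π/2)(b) that produced the state shown.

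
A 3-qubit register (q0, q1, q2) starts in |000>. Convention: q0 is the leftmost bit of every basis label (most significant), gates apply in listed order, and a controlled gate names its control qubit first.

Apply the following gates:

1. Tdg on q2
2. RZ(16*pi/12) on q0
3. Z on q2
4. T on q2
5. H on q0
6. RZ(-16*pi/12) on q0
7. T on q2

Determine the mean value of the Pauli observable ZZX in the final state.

The observable ZZX averages to 0.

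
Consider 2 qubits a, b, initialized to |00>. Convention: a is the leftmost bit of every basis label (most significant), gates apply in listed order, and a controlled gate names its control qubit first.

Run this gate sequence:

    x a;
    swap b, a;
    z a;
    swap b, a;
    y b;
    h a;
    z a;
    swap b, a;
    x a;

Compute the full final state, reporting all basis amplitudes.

After the circuit, the state carries amplitude sqrt(2)*I/2 on |00>, sqrt(2)*I/2 on |01>, 0 on |10>, 0 on |11>.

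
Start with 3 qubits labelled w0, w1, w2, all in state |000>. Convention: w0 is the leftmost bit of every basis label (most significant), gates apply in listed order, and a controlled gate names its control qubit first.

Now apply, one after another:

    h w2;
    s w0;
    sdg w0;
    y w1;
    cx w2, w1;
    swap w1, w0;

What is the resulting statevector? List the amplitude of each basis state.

The final amplitudes are sqrt(2)*I/2 on |001>, sqrt(2)*I/2 on |100>, and 0 on every other basis state.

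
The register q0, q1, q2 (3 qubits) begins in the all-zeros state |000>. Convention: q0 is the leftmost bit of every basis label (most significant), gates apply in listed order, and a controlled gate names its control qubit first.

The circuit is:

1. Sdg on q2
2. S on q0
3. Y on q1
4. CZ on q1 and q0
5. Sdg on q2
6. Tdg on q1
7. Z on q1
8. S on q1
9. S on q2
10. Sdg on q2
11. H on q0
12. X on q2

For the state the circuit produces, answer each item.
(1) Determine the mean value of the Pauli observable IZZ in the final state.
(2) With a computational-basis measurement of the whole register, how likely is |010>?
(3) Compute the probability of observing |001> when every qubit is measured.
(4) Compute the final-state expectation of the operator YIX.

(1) The expectation value of IZZ is 1. Key observation: the block from step 9 through step 10 cancels to the identity and can be dropped.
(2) A full measurement returns |010> with probability 0.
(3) A full measurement returns |001> with probability 0.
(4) In the final state, YIX has expectation 0.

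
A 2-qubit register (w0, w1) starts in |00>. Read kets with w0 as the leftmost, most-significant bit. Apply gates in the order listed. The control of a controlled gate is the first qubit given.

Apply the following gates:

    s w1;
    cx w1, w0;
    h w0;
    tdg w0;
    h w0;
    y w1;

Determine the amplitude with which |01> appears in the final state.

|01> carries amplitude exp(I*pi/4)/2 + I/2 in the final state.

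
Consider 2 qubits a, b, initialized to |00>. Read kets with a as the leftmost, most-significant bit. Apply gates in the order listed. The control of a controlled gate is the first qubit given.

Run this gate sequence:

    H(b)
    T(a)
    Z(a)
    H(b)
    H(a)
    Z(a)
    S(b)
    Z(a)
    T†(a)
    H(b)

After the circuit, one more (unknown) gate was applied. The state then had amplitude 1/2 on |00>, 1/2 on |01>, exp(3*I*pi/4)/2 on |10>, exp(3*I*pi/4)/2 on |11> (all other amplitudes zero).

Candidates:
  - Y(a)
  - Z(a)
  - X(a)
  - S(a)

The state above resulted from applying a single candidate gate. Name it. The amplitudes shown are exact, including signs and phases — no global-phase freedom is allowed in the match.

The unique candidate consistent with the amplitudes is Z(a).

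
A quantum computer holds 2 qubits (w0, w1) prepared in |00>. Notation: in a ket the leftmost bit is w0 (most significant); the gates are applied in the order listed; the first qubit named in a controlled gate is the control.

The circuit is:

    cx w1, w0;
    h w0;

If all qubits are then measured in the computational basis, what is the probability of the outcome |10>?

A full measurement returns |10> with probability 1/2.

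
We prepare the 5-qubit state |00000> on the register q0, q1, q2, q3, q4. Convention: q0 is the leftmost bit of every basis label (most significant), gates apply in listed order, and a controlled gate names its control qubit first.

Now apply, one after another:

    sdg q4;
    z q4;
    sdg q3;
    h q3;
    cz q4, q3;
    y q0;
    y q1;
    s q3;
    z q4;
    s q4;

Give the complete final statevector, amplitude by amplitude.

The final amplitudes are -sqrt(2)/2 on |11000>, -sqrt(2)*I/2 on |11010>, and 0 on every other basis state.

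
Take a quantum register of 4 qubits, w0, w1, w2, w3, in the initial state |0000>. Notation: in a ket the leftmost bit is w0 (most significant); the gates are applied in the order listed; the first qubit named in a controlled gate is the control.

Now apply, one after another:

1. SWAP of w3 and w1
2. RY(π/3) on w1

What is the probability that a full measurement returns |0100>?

A full measurement returns |0100> with probability 1/4.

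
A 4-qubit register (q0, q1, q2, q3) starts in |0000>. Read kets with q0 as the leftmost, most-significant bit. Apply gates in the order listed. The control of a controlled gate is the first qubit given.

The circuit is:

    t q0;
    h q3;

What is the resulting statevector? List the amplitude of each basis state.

After the circuit, the state carries amplitude sqrt(2)/2 on |0000>, sqrt(2)/2 on |0001>, and 0 on every other basis state.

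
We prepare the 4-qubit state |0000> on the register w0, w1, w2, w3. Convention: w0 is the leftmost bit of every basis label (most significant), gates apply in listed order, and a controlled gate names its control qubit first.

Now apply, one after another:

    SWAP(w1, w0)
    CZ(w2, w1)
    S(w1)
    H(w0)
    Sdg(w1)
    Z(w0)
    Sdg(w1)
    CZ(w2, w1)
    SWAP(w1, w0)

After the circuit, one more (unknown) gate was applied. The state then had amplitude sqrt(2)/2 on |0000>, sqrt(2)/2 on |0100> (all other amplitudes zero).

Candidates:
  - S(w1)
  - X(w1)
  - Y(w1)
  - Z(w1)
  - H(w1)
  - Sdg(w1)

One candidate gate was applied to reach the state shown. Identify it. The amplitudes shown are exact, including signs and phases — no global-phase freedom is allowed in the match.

The unique candidate consistent with the amplitudes is Z(w1).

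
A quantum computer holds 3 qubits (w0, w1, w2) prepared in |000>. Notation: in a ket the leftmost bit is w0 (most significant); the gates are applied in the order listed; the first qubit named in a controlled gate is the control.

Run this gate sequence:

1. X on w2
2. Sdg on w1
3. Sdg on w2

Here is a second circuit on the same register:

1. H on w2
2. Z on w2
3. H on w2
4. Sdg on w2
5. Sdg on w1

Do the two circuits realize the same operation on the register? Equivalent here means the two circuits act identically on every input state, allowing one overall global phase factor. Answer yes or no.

Yes — the two circuits implement the same unitary up to a global phase.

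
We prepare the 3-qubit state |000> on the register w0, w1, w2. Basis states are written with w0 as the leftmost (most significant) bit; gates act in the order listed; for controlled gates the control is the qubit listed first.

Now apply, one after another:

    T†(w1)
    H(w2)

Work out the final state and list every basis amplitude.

The final amplitudes are sqrt(2)/2 on |000>, sqrt(2)/2 on |001>, and 0 on every other basis state.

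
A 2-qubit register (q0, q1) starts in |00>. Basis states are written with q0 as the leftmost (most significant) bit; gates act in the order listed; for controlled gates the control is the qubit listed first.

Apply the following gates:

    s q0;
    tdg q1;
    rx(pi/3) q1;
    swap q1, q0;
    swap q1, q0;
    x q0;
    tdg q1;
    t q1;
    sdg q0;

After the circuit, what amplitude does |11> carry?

The final state's coefficient on |11> equals -1/2.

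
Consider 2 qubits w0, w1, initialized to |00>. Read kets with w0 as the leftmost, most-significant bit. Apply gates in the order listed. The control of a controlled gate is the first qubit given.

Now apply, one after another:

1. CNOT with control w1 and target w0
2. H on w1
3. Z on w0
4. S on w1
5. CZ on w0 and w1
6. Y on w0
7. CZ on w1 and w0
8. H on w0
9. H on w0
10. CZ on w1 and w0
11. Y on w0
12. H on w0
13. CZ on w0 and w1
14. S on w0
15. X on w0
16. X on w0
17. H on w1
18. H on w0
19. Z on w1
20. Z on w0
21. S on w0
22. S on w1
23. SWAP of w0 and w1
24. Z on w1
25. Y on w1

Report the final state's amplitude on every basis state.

The resulting statevector has amplitude 0 on |00>, -1/2 + I/2 on |01>, -1/2 - I/2 on |10>, 0 on |11>. Key observation: gates 6-11 undo each other exactly, leaving only the rest of the circuit to track.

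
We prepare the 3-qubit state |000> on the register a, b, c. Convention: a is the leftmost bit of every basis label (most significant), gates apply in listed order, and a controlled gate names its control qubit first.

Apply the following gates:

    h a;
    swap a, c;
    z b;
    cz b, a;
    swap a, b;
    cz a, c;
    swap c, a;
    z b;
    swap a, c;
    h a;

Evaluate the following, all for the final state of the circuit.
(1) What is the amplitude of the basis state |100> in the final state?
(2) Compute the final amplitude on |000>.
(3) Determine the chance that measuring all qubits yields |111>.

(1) The amplitude on |100> is 1/2.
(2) |000> carries amplitude 1/2 in the final state.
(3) The probability of measuring |111> is 0.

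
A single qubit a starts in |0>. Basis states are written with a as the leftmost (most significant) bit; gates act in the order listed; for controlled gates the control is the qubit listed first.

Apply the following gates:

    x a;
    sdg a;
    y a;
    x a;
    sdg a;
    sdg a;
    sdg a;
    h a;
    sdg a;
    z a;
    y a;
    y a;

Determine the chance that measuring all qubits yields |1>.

The probability of measuring |1> is 1/2.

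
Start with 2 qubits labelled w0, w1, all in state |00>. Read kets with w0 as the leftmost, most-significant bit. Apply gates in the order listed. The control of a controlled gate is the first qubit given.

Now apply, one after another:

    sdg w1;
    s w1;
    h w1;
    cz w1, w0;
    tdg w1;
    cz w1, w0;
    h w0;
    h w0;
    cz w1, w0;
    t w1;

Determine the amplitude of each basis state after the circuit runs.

The final amplitudes are sqrt(2)/2 on |00>, sqrt(2)/2 on |01>, 0 on |10>, 0 on |11>.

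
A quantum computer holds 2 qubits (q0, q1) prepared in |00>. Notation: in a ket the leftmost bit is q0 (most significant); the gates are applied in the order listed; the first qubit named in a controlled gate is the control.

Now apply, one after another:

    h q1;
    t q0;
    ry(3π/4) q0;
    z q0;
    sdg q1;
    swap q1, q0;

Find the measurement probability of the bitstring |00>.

A full measurement returns |00> with probability 1/4 - sqrt(2)/8.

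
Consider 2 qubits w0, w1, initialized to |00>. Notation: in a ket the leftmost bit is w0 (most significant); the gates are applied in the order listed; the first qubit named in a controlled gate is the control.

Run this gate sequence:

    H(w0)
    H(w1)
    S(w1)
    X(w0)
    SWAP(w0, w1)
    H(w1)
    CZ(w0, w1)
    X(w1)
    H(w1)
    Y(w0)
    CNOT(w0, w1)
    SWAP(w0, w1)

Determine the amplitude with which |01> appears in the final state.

The amplitude on |01> is -I/2.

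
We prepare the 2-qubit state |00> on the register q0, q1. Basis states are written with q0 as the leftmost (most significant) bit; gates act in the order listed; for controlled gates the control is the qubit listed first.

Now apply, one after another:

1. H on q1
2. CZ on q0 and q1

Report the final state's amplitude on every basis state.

The final amplitudes are sqrt(2)/2 on |00>, sqrt(2)/2 on |01>, 0 on |10>, 0 on |11>.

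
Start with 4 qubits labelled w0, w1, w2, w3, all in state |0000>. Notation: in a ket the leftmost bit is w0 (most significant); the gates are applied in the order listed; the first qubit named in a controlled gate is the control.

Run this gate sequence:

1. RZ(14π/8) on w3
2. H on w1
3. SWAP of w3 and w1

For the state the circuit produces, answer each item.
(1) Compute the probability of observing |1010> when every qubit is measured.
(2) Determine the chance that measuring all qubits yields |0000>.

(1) A full measurement returns |1010> with probability 0.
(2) The probability of measuring |0000> is 1/2.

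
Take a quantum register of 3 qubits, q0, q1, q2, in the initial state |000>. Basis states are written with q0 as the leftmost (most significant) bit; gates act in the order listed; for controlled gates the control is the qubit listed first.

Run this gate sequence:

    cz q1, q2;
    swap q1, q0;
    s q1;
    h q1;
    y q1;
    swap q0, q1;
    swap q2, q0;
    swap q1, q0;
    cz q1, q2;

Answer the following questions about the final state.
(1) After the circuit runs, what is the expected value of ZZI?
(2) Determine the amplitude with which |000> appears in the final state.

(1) The expectation value of ZZI is 1.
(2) |000> carries amplitude -sqrt(2)*I/2 in the final state.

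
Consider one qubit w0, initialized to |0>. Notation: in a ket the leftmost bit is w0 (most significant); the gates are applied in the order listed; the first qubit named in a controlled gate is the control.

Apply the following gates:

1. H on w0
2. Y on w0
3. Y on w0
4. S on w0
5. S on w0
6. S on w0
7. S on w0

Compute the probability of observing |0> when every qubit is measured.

Outcome |0> occurs with probability 1/2. Key observation: steps 4-7 multiply out to the identity, so the circuit reduces to the remaining gates.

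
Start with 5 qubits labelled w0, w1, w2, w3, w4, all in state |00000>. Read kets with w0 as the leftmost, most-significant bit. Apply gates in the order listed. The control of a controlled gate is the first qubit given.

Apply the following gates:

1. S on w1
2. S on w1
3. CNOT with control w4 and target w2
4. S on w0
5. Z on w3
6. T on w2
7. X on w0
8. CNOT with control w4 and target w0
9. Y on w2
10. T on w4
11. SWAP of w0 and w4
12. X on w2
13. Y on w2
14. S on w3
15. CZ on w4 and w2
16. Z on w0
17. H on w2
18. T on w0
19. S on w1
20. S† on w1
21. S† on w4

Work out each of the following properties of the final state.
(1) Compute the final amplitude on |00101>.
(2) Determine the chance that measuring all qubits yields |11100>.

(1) |00101> carries amplitude sqrt(2)*I/2 in the final state. Key observation: the block from step 19 through step 20 cancels to the identity and can be dropped.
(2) A full measurement returns |11100> with probability 0.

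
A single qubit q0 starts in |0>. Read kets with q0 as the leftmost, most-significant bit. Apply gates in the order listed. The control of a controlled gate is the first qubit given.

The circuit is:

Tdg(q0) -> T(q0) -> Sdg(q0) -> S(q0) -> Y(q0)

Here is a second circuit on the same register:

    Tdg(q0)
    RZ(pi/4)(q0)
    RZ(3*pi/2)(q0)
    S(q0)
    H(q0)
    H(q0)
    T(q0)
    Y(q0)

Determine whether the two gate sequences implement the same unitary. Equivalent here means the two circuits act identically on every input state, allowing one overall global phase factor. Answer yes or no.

No — the two circuits implement different unitaries, even allowing a global phase.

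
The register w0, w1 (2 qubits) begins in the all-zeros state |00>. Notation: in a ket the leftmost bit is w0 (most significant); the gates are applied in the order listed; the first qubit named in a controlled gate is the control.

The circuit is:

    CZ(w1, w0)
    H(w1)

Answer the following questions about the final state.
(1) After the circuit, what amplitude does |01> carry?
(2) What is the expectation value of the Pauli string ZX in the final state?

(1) The final state's coefficient on |01> equals sqrt(2)/2.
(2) The expectation value of ZX is 1.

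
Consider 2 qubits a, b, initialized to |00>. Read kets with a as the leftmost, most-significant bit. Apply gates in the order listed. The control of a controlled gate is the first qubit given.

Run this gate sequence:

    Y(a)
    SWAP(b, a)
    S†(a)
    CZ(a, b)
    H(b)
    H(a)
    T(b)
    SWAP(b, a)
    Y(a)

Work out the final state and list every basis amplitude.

The resulting statevector has amplitude -exp(I*pi/4)/2 on |00>, -exp(I*pi/4)/2 on |01>, -1/2 on |10>, -1/2 on |11>.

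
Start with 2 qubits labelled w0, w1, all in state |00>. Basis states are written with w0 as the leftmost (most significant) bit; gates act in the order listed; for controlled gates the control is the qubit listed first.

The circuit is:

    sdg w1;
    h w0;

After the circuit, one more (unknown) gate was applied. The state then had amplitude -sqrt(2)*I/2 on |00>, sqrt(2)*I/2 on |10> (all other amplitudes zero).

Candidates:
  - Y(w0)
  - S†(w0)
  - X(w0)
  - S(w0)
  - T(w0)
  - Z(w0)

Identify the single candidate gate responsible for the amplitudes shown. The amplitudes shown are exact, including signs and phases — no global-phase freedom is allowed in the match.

The applied gate was Y(w0).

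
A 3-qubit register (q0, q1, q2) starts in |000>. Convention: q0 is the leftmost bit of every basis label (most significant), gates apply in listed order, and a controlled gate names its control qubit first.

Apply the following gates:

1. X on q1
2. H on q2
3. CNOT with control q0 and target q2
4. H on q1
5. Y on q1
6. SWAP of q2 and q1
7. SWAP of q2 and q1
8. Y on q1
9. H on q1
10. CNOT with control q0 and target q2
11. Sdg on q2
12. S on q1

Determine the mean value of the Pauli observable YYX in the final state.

In the final state, YYX has expectation 0. Key observation: gates 3-10 undo each other exactly, leaving only the rest of the circuit to track.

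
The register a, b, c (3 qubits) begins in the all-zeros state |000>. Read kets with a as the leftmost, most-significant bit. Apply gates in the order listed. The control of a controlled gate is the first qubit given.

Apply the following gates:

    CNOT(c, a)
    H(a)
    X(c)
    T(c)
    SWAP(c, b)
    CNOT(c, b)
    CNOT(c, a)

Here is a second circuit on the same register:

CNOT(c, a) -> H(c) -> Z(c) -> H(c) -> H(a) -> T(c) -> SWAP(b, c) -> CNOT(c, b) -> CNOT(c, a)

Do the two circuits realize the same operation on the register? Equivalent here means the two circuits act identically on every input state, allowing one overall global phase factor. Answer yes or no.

Yes: on every input state the two circuits agree up to one overall phase factor.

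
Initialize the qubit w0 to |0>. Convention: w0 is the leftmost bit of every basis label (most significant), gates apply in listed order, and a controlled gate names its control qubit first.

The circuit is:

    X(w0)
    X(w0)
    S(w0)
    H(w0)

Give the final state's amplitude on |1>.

|1> carries amplitude sqrt(2)/2 in the final state. Key observation: the block from step 1 through step 2 cancels to the identity and can be dropped.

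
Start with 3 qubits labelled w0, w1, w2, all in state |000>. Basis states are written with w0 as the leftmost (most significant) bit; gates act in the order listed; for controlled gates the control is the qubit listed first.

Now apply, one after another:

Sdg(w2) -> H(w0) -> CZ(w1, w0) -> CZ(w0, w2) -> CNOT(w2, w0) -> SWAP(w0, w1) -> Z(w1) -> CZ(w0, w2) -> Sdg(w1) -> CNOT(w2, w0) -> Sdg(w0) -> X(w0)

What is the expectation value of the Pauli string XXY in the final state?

In the final state, XXY has expectation 0.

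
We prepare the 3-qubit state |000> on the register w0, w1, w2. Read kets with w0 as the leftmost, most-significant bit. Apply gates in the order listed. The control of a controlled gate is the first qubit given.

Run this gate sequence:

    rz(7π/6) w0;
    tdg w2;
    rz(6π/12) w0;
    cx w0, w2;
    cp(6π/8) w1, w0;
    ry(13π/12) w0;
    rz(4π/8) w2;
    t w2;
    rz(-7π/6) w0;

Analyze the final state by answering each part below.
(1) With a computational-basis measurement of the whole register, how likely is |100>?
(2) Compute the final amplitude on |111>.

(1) A full measurement returns |100> with probability sqrt(2)/8 + sqrt(6)/8 + 1/2.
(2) |111> carries amplitude 0 in the final state.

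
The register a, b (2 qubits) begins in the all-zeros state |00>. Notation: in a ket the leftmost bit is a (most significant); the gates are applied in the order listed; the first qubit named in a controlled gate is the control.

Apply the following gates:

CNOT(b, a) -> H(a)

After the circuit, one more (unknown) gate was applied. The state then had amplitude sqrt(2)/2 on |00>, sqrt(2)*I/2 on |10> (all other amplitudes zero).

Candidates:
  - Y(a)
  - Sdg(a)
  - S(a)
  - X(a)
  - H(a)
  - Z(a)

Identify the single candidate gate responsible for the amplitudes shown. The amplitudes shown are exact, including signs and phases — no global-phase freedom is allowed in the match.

The applied gate was S(a).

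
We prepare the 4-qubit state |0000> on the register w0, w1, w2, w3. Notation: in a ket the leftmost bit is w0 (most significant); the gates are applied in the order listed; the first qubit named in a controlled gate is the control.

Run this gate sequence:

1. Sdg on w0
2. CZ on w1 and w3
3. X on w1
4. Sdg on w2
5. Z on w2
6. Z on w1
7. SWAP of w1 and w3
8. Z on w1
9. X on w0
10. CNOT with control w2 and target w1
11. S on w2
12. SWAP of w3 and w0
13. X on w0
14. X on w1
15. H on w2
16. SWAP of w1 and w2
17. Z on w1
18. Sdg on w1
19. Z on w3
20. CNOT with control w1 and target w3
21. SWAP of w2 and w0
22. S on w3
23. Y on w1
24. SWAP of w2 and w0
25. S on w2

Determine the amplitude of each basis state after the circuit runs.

The resulting statevector has amplitude sqrt(2)*I/2 on |0010>, -sqrt(2)*I/2 on |0111>, and 0 on every other basis state.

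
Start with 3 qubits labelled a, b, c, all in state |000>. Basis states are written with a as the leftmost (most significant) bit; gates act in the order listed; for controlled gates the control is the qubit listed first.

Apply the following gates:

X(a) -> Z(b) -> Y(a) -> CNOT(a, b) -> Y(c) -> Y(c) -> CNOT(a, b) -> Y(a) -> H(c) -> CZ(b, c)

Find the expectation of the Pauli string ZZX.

The expectation value of ZZX is -1. Key observation: the block from step 3 through step 8 cancels to the identity and can be dropped.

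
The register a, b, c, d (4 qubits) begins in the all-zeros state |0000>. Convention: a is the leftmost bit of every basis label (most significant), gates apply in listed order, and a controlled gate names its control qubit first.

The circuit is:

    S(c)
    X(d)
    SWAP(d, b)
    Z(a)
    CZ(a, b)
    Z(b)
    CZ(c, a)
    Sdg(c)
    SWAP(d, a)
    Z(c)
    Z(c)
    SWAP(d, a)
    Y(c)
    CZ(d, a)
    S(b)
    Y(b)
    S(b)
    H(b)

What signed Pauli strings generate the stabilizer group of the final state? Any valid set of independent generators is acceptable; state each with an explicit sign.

The final state is stabilized by the group generated by +IXII, +ZIII, -IIZI, +IIIZ; other independent generating sets are equally valid. Key observation: gates 9-12 undo each other exactly, leaving only the rest of the circuit to track.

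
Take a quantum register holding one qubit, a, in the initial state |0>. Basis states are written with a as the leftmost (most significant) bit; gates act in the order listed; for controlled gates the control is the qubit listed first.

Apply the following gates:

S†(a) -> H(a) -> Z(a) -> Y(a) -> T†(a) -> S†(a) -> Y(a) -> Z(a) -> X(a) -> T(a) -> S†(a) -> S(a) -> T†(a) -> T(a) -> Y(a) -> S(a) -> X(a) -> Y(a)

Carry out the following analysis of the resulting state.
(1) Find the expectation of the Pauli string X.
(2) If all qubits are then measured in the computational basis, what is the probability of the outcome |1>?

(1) The observable X averages to -1.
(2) Outcome |1> occurs with probability 1/2.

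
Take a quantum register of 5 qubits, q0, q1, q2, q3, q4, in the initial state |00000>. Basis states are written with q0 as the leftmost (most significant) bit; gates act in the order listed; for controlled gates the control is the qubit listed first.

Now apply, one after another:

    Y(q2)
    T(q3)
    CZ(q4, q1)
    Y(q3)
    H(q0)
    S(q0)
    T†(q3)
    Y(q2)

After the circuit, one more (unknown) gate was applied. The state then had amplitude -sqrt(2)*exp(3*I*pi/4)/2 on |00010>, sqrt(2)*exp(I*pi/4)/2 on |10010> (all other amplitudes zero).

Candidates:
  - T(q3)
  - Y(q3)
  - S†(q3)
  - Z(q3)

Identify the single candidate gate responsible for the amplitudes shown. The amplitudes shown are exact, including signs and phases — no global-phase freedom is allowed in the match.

It was S†(q3) that produced the state shown.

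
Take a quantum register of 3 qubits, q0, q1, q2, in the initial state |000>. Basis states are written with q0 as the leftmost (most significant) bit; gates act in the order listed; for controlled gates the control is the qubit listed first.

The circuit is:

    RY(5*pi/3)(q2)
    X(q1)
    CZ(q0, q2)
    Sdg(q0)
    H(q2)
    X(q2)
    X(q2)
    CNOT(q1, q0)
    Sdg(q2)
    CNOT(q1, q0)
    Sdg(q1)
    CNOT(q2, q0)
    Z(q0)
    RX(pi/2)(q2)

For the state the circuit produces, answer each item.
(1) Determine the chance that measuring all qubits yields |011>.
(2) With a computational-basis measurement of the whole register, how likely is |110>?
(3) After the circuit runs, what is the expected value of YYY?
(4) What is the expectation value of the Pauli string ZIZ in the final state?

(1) A full measurement returns |011> with probability 1/4 - sqrt(3)/8. Key observation: gates 6-7 undo each other exactly, leaving only the rest of the circuit to track.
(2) The probability of measuring |110> is sqrt(3)/8 + 1/4.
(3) The expectation value of YYY is 0.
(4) The expectation value of ZIZ is 0.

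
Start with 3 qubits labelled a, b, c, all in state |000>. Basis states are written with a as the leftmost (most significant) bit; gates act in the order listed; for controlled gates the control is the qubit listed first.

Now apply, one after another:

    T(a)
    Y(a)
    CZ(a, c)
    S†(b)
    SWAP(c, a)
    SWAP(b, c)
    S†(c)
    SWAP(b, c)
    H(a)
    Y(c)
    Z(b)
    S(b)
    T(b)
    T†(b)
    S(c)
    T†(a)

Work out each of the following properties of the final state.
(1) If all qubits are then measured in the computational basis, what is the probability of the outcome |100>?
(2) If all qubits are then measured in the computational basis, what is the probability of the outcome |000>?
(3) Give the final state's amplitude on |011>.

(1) Outcome |100> occurs with probability 1/2.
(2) A full measurement returns |000> with probability 1/2.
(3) The final state's coefficient on |011> equals 0.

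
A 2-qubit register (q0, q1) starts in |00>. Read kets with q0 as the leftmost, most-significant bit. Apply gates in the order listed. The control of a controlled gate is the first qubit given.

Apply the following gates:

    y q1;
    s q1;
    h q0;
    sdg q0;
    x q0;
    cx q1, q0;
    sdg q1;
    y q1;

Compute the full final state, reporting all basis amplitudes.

The final amplitudes are sqrt(2)/2 on |00>, 0 on |01>, -sqrt(2)*I/2 on |10>, 0 on |11>.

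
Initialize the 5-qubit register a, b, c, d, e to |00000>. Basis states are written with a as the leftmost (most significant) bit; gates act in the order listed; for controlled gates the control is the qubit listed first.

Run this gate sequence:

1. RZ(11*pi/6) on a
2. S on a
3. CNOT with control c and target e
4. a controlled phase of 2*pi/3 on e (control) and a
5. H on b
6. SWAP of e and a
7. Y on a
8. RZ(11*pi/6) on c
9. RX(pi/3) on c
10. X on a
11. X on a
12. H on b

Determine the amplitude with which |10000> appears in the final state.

The final state's coefficient on |10000> equals sqrt(3)*exp(2*I*pi/3)/2. Key observation: gates 10-11 undo each other exactly, leaving only the rest of the circuit to track.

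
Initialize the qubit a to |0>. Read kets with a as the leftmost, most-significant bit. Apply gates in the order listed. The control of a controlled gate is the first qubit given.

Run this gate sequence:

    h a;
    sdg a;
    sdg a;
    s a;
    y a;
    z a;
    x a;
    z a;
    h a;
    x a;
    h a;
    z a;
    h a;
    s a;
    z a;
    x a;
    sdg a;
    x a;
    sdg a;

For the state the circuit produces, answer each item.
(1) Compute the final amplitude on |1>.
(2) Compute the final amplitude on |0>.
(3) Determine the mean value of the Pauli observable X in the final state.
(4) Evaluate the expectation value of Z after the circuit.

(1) |1> carries amplitude 1/2 + I/2 in the final state. Key observation: steps 9-12 multiply out to the identity, so the circuit reduces to the remaining gates.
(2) The final state's coefficient on |0> equals -1/2 - I/2.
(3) In the final state, X has expectation -1.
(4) The observable Z averages to 0.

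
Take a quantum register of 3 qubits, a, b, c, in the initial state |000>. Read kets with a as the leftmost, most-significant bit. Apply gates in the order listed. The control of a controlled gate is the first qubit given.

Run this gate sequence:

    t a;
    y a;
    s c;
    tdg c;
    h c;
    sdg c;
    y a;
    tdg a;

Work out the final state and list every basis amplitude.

After the circuit, the state carries amplitude sqrt(2)/2 on |000>, -sqrt(2)*I/2 on |001>, and 0 on every other basis state.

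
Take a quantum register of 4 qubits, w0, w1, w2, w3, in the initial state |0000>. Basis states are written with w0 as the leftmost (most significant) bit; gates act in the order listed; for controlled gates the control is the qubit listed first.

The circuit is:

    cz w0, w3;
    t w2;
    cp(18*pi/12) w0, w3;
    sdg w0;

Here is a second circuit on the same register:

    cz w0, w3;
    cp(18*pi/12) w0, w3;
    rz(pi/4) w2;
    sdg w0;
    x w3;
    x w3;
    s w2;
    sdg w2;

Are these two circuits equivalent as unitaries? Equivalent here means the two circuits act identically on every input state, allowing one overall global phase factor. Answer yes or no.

Yes: on every input state the two circuits agree up to one overall phase factor.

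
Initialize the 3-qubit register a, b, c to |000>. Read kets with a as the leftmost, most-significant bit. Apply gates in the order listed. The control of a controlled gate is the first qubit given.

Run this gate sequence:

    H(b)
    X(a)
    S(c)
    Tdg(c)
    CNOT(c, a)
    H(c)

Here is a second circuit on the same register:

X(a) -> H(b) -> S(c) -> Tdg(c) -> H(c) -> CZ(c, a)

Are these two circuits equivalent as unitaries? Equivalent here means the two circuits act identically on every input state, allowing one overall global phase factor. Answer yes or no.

No, they are not equivalent — no single phase factor reconciles the two unitaries.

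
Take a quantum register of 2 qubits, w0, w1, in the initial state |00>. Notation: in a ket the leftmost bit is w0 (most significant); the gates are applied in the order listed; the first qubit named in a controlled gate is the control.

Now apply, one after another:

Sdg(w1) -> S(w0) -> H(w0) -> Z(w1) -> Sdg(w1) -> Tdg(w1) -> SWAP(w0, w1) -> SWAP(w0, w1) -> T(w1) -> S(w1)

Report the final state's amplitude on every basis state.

The final amplitudes are sqrt(2)/2 on |00>, 0 on |01>, sqrt(2)/2 on |10>, 0 on |11>. Key observation: gates 5-10 undo each other exactly, leaving only the rest of the circuit to track.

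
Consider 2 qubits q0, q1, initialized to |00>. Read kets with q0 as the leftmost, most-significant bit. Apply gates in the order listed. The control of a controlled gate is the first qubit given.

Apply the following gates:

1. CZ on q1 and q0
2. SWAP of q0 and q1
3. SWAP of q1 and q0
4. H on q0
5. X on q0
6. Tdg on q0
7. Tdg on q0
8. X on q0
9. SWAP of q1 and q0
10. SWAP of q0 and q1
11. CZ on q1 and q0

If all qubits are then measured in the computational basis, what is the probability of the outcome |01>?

A full measurement returns |01> with probability 0.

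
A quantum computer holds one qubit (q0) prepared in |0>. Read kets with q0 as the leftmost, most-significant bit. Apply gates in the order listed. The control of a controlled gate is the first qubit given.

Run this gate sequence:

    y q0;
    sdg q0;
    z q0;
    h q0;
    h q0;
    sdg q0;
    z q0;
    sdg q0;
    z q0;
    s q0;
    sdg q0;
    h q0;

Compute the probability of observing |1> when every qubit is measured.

The probability of measuring |1> is 1/2. Key observation: steps 10-11 multiply out to the identity, so the circuit reduces to the remaining gates.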